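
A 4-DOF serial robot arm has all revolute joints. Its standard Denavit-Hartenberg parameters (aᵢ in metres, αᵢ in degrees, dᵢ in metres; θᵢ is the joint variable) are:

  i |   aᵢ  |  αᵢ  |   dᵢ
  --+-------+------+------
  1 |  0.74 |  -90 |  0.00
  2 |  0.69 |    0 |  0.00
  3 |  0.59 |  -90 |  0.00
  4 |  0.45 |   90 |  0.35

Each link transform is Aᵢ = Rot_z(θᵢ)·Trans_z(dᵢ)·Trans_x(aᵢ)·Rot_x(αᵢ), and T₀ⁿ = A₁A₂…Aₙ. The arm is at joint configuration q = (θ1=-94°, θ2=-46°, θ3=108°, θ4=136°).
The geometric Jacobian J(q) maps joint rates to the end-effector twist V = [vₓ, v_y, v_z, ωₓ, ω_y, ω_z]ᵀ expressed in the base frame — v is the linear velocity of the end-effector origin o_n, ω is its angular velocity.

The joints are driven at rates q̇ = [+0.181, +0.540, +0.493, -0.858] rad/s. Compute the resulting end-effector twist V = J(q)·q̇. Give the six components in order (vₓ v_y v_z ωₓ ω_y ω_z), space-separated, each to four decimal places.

-0.0928 -0.0315 -0.3056 0.9776 -0.8278 0.5838

o_n = [-0.3841, -1.0110, 0.0969]
J₁: ẑ×o_n = [1.0110, -0.3841, 0.0000], ω = ẑ
J2: z=[0.9976, -0.0698, 0.0000] o=[-0.0516, -0.7382, 0.0000] → [-0.0068, -0.0967, -0.2953, 0.9976, -0.0698, 0.0000]
J3: z=[0.9976, -0.0698, 0.0000] o=[-0.0851, -1.2163, 0.4963] → [0.0279, 0.3985, 0.1840, 0.9976, -0.0698, 0.0000]
J4: z=[0.0616, 0.8808, -0.4695] o=[-0.1044, -1.4927, -0.0246] → [0.3332, 0.1238, 0.2760, 0.0616, 0.8808, -0.4695]
V = J·q̇ = [-0.0928, -0.0315, -0.3056, 0.9776, -0.8278, 0.5838]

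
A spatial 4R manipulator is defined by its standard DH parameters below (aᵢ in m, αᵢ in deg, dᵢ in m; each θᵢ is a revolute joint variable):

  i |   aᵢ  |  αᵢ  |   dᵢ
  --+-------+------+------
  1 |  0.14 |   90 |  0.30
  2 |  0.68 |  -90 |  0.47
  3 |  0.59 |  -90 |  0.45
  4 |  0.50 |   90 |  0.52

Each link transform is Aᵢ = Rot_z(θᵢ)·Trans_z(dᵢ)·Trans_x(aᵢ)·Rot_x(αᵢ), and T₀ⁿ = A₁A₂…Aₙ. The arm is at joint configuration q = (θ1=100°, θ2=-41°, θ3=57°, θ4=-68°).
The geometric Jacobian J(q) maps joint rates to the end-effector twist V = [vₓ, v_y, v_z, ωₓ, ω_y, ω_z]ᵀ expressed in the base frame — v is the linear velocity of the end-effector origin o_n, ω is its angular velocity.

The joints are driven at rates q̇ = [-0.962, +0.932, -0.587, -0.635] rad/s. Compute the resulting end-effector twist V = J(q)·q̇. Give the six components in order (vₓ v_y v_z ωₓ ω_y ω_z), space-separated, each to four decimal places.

1.3119 0.8244 0.8628 1.2555 0.2385 -1.7544

o_n = [-0.6739, 1.1433, 0.5517]
J₁: ẑ×o_n = [-1.1433, -0.6739, 0.0000], ω = ẑ
J2: z=[0.9848, 0.1736, 0.0000] o=[-0.0243, 0.1379, 0.3000] → [0.0437, -0.2479, 1.1029, 0.9848, 0.1736, 0.0000]
J3: z=[-0.1139, 0.6461, 0.7547] o=[0.3494, 0.7249, -0.1461] → [0.1351, -0.6928, 0.6135, -0.1139, 0.6461, 0.7547]
J4: z=[-0.4265, -0.7179, 0.5502] o=[-0.2312, 1.1685, -0.0173] → [-0.3946, -0.0009, -0.3070, -0.4265, -0.7179, 0.5502]
V = J·q̇ = [1.3119, 0.8244, 0.8628, 1.2555, 0.2385, -1.7544]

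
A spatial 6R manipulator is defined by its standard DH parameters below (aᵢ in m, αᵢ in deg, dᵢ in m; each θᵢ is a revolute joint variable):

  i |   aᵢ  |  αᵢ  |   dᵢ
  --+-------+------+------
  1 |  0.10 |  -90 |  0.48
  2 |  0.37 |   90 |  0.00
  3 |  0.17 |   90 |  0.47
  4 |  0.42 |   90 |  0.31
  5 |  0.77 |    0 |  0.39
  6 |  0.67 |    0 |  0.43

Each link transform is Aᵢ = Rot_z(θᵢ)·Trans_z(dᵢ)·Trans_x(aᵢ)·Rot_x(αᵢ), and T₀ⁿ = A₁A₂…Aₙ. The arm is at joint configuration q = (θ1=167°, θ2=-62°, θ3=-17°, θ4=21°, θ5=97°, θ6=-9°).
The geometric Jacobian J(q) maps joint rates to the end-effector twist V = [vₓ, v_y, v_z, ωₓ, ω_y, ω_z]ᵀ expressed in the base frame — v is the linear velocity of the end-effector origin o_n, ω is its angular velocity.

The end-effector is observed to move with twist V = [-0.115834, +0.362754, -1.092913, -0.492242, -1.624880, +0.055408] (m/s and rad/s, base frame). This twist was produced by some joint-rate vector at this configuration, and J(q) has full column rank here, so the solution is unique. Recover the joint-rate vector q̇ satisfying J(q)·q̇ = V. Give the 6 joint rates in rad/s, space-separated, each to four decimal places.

o_n = [-0.0985, 1.9714, 0.9438]
J₁: ẑ×o_n = [-1.9714, -0.0985, 0.0000], ω = ẑ
J2: z=[-0.2250, -0.9744, 0.0000] o=[-0.0974, 0.0225, 0.4800] → [-0.4519, 0.1043, -0.4394, -0.2250, -0.9744, 0.0000]
J3: z=[0.8603, -0.1986, 0.4695] o=[-0.2667, 0.0616, 0.8067] → [-0.9238, -0.0390, 1.6764, 0.8603, -0.1986, 0.4695]
J4: z=[0.3489, 0.9009, -0.2581] o=[0.0745, 0.0338, 1.1709] → [0.2956, 0.1239, 0.8318, 0.3489, 0.9009, -0.2581]
J5: z=[-0.9364, 0.3237, -0.1357] o=[0.1664, 0.4345, 1.4926] → [0.0309, -0.4779, -1.3533, -0.9364, 0.3237, -0.1357]
J6: z=[-0.9364, 0.3237, -0.1357] o=[0.0714, 1.2222, 1.1526] → [0.0341, -0.1725, -0.6465, -0.9364, 0.3237, -0.1357]
q̇ = J⁺·V = [0.0210, 0.7440, -0.5990, -0.9330, -0.9310, 0.3800]

0.0210 0.7440 -0.5990 -0.9330 -0.9310 0.3800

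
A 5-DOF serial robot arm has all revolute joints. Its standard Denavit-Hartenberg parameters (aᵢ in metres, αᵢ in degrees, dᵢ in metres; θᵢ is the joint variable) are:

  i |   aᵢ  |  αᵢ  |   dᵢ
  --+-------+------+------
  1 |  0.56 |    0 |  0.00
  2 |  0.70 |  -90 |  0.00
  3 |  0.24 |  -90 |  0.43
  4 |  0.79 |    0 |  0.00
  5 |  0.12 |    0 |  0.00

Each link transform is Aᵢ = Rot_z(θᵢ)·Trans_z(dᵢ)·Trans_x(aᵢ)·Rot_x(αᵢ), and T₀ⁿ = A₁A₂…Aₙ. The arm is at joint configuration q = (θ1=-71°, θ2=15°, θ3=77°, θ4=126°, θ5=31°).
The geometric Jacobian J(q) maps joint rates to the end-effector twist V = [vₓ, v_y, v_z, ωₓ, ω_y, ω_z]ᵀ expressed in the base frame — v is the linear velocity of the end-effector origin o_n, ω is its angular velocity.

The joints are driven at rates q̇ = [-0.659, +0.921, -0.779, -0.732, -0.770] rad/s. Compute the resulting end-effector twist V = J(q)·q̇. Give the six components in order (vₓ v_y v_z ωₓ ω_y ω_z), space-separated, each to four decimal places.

o_n = [0.3194, -1.1905, 0.3262]
J₁: ẑ×o_n = [1.1905, 0.3194, -0.0000], ω = ẑ
J2: z=[0.0000, 0.0000, 1.0000] o=[0.1823, -0.5295, 0.0000] → [0.6610, 0.1371, -0.0000, 0.0000, 0.0000, 1.0000]
J3: z=[0.8290, 0.5592, 0.0000] o=[0.5738, -1.1098, 0.0000] → [0.1824, -0.2705, 0.0753, 0.8290, 0.5592, 0.0000]
J4: z=[-0.5449, 0.8078, -0.2250] o=[0.9604, -0.9141, -0.2338] → [0.3902, 0.4494, 0.6684, -0.5449, 0.8078, -0.2250]
J5: z=[-0.5449, 0.8078, -0.2250] o=[0.3722, -1.1849, 0.2186] → [0.0857, 0.0705, 0.0457, -0.5449, 0.8078, -0.2250]
V = J·q̇ = [-0.6695, -0.2568, -0.5831, 0.1726, -1.6489, 0.5999]

-0.6695 -0.2568 -0.5831 0.1726 -1.6489 0.5999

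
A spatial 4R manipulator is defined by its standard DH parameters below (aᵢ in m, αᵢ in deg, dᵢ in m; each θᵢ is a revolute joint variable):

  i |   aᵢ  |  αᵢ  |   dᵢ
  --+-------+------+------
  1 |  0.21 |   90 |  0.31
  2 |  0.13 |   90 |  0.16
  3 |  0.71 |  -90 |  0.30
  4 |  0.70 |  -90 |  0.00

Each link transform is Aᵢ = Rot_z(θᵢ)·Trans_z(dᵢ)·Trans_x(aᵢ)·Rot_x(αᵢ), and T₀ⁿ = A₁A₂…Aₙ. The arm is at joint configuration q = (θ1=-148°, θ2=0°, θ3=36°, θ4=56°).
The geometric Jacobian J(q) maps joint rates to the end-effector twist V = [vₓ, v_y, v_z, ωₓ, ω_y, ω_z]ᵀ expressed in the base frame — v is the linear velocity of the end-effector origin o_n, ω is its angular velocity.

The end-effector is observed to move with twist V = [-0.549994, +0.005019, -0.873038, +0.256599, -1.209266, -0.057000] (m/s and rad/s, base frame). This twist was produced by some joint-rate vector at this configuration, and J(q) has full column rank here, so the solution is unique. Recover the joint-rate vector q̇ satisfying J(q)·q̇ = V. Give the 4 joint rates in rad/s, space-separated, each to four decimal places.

o_n = [-1.4719, 0.0323, 0.5903]
J₁: ẑ×o_n = [-0.0323, -1.4719, 0.0000], ω = ẑ
J2: z=[-0.5299, 0.8480, 0.0000] o=[-0.1781, -0.1113, 0.3100] → [0.2377, 0.1486, 1.0211, -0.5299, 0.8480, 0.0000]
J3: z=[-0.0000, 0.0000, -1.0000] o=[-0.3731, -0.0445, 0.3100] → [0.0768, 1.0988, 0.0000, -0.0000, 0.0000, -1.0000]
J4: z=[0.0698, 0.9976, 0.0000] o=[-1.0814, 0.0050, 0.0100] → [0.5789, -0.0405, 0.3914, 0.0698, 0.9976, 0.0000]
q̇ = J⁺·V = [0.0020, -0.5790, 0.0590, -0.7200]

0.0020 -0.5790 0.0590 -0.7200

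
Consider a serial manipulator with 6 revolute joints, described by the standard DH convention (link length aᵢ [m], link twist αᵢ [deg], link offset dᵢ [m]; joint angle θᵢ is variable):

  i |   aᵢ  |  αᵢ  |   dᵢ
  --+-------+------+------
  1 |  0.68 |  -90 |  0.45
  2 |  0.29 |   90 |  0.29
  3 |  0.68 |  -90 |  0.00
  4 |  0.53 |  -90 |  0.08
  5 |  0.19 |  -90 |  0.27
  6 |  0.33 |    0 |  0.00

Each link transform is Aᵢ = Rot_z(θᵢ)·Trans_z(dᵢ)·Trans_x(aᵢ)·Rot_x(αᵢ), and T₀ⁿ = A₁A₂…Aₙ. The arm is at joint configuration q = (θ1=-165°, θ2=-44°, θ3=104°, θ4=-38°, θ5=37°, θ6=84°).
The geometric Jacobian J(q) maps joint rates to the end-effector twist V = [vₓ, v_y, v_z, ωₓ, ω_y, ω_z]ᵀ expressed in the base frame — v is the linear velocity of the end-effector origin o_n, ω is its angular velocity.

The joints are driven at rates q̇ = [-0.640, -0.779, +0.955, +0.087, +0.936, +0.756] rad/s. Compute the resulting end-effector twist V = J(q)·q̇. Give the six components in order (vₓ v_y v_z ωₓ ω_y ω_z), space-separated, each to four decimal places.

-0.2177 0.6563 -1.1256 -0.4684 0.3328 -0.3734

o_n = [0.0112, -1.5196, 0.8335]
J₁: ẑ×o_n = [1.5196, 0.0112, -0.0000], ω = ẑ
J2: z=[0.2588, -0.9659, 0.0000] o=[-0.6568, -0.1760, 0.4500] → [-0.3704, -0.0993, 0.2975, 0.2588, -0.9659, 0.0000]
J3: z=[0.6710, 0.1798, 0.7193] o=[-0.7833, -0.5101, 0.6515] → [0.7589, 0.4493, -0.8202, 0.6710, 0.1798, 0.7193]
J4: z=[0.6116, 0.4143, -0.6740] o=[-0.4982, -1.1168, 0.5372] → [-0.1487, -0.5246, -0.4574, 0.6116, 0.4143, -0.6740]
J5: z=[-0.2706, -0.6910, -0.6703] o=[-0.0552, -1.3976, 0.6478] → [-0.2101, 0.0057, 0.0789, -0.2706, -0.6910, -0.6703]
J6: z=[-0.9358, 0.0256, 0.3515] o=[-0.0854, -1.7214, 0.5910] → [-0.0647, 0.2609, -0.1914, -0.9358, 0.0256, 0.3515]
V = J·q̇ = [-0.2177, 0.6563, -1.1256, -0.4684, 0.3328, -0.3734]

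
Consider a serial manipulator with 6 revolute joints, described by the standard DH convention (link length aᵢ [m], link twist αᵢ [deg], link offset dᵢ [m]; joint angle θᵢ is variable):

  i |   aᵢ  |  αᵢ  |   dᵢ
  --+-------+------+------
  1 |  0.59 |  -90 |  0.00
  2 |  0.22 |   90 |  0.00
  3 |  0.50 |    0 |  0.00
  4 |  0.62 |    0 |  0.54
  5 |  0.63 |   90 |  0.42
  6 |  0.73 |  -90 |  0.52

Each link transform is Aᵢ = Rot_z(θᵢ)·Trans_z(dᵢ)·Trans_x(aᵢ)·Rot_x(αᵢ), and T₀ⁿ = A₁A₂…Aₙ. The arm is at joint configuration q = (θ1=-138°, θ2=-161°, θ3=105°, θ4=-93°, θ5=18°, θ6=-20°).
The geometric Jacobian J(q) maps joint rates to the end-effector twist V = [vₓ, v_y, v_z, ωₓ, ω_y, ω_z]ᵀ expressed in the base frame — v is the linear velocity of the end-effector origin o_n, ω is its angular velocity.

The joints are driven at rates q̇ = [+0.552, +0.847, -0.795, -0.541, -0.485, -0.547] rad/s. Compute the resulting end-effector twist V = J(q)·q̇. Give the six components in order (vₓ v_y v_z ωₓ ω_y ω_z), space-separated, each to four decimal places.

-2.0123 3.8676 2.4955 0.2510 -1.5512 2.1847

o_n = [1.7550, 0.4775, 0.0110]
J₁: ẑ×o_n = [-0.4775, 1.7550, 0.0000], ω = ẑ
J2: z=[0.6691, -0.7431, 0.0000] o=[-0.4385, -0.3948, 0.0000] → [-0.0082, -0.0074, 2.2137, 0.6691, -0.7431, 0.0000]
J3: z=[0.2419, 0.2178, -0.9455] o=[-0.2839, -0.2556, 0.0716] → [0.6799, -1.9132, -0.2668, 0.2419, 0.2178, -0.9455]
J4: z=[0.2419, 0.2178, -0.9455] o=[-0.0516, -0.6964, 0.0295] → [1.1059, -1.7038, -0.1096, 0.2419, 0.2178, -0.9455]
J5: z=[0.2419, 0.2178, -0.9455] o=[0.5914, -0.2909, -0.2836] → [0.7907, -1.1715, -0.0676, 0.2419, 0.2178, -0.9455]
J6: z=[-0.2282, 0.9599, 0.1628] o=[1.2872, -0.0883, -0.5031] → [0.4014, 0.1935, -0.5782, -0.2282, 0.9599, 0.1628]
V = J·q̇ = [-2.0123, 3.8676, 2.4955, 0.2510, -1.5512, 2.1847]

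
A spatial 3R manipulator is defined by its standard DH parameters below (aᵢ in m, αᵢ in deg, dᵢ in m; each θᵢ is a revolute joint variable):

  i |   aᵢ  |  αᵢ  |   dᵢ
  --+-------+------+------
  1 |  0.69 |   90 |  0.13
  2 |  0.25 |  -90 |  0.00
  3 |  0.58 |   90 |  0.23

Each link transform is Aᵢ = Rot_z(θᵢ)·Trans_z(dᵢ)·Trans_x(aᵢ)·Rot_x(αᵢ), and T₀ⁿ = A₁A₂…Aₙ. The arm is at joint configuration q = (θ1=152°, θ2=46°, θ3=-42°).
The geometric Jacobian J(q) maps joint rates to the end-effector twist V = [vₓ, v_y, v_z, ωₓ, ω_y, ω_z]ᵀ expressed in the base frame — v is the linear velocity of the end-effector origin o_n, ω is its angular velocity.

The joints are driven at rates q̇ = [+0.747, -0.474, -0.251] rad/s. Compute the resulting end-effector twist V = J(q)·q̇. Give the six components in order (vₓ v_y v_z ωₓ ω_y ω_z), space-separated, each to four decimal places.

o_n = [-0.6987, 0.8110, 0.7797]
J₁: ẑ×o_n = [-0.8110, -0.6987, 0.0000], ω = ẑ
J2: z=[0.4695, 0.8829, 0.0000] o=[-0.6092, 0.3239, 0.1300] → [0.5736, -0.3050, 0.3076, 0.4695, 0.8829, 0.0000]
J3: z=[0.6351, -0.3377, 0.6947] o=[-0.7626, 0.4055, 0.3098] → [-0.4404, -0.2540, 0.2792, 0.6351, -0.3377, 0.6947]
V = J·q̇ = [-0.7672, -0.3136, -0.2159, -0.3819, -0.3338, 0.5726]

-0.7672 -0.3136 -0.2159 -0.3819 -0.3338 0.5726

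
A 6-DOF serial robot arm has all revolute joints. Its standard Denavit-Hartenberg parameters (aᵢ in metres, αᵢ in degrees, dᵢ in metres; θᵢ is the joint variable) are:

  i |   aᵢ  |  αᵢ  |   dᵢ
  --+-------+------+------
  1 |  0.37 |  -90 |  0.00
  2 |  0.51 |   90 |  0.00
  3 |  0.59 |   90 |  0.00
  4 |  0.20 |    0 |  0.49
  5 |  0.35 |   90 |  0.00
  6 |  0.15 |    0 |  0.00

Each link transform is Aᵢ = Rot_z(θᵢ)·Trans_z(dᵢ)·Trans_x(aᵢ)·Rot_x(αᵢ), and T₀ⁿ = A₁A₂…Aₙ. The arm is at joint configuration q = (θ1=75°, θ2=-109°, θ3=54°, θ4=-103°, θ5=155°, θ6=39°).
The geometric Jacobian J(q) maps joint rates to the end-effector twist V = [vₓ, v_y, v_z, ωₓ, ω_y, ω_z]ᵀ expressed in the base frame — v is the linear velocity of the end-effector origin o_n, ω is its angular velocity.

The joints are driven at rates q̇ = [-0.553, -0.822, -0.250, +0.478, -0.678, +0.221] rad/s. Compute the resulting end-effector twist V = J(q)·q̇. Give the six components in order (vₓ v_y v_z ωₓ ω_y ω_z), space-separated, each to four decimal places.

o_n = [-0.3891, -0.1780, 1.3355]
J₁: ẑ×o_n = [0.1780, -0.3891, 0.0000], ω = ẑ
J2: z=[-0.9659, 0.2588, 0.0000] o=[0.0958, 0.3574, 0.0000] → [0.3457, 1.2900, 0.6426, -0.9659, 0.2588, 0.0000]
J3: z=[-0.2447, -0.9133, -0.3256] o=[0.0528, 0.1970, 0.4822] → [-0.9014, 0.3527, -0.3118, -0.2447, -0.9133, -0.3256]
J4: z=[0.4996, -0.4065, 0.7649] o=[-0.4375, 0.2115, 0.8101] → [0.0843, -0.2255, -0.1749, 0.4996, -0.4065, 0.7649]
J5: z=[0.4996, -0.4065, 0.7649] o=[-0.1076, 0.1892, 1.2234] → [0.2352, -0.2714, -0.2979, 0.4996, -0.4065, 0.7649]
J6: z=[-0.5042, 0.5816, 0.6384] o=[-0.3542, -0.0574, 1.2533] → [0.1247, 0.0191, 0.0811, -0.5042, 0.5816, 0.6384]
V = J·q̇ = [-0.2488, -0.8530, -0.3140, 0.6438, 0.2254, -0.4835]

-0.2488 -0.8530 -0.3140 0.6438 0.2254 -0.4835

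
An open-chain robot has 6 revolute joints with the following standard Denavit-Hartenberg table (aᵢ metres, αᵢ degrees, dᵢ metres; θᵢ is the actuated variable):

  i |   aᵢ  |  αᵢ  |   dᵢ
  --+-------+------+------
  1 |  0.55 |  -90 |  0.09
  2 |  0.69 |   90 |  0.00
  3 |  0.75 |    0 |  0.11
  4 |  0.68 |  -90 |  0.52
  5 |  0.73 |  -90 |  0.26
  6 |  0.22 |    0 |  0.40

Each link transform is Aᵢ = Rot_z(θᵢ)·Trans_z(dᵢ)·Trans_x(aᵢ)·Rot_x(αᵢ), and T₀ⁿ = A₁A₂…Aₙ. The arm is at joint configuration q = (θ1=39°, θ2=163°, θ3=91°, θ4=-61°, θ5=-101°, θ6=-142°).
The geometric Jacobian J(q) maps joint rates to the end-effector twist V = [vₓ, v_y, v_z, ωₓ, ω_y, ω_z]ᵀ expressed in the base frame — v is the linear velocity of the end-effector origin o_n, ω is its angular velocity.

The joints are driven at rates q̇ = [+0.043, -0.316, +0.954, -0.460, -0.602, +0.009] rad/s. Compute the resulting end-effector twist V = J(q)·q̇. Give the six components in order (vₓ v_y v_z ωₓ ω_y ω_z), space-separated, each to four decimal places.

1.3879 1.2556 -0.0244 0.4074 -0.7419 -0.5213

o_n = [-1.2576, 1.0090, -1.4928]
J₁: ẑ×o_n = [-1.0090, -1.2576, 0.0000], ω = ẑ
J2: z=[-0.6293, 0.7771, 0.0000] o=[0.4274, 0.3461, 0.0900] → [-1.2301, -0.9961, 0.8924, -0.6293, 0.7771, 0.0000]
J3: z=[0.2272, 0.1840, -0.9563] o=[-0.0854, -0.0691, -0.1117] → [0.7769, 1.4348, 0.4607, 0.2272, 0.1840, -0.9563]
J4: z=[0.2272, 0.1840, -0.9563] o=[-0.5226, 0.5418, -0.2131] → [0.2114, 0.9937, 0.2414, 0.2272, 0.1840, -0.9563]
J5: z=[-0.1734, 0.9739, 0.1462] o=[-1.0560, 0.5473, -0.8826] → [-0.6618, -0.1353, 0.1162, -0.1734, 0.9739, 0.1462]
J6: z=[-0.8973, -0.0951, -0.4310] o=[-0.8048, 0.9508, -1.4946] → [0.0249, 0.1967, -0.0953, -0.8973, -0.0951, -0.4310]
V = J·q̇ = [1.3879, 1.2556, -0.0244, 0.4074, -0.7419, -0.5213]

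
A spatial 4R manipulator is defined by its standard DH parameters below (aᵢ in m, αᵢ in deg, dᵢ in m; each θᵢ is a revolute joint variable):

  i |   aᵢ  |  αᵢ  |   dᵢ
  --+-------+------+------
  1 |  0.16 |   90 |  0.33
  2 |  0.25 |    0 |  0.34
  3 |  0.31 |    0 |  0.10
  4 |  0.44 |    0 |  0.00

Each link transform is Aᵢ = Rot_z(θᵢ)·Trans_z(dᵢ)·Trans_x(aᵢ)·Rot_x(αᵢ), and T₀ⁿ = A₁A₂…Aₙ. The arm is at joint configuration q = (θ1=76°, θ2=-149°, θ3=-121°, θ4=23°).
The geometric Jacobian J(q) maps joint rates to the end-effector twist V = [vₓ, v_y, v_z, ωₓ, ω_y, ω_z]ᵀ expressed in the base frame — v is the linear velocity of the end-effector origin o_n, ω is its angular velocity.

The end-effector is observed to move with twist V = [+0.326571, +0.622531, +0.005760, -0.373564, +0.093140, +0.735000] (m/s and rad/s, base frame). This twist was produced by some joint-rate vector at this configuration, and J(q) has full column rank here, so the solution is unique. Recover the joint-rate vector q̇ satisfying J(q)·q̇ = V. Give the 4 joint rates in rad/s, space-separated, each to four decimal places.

0.7350 0.2820 -0.8220 0.1550

o_n = [0.3722, -0.3259, 0.9163]
J₁: ẑ×o_n = [0.3259, 0.3722, -0.0000], ω = ẑ
J2: z=[0.9703, -0.2419, 0.0000] o=[0.0387, 0.1552, 0.3300] → [-0.1418, -0.5688, -0.3862, 0.9703, -0.2419, 0.0000]
J3: z=[0.9703, -0.2419, 0.0000] o=[0.3168, -0.1349, 0.2012] → [-0.1730, -0.6938, -0.1719, 0.9703, -0.2419, 0.0000]
J4: z=[0.9703, -0.2419, 0.0000] o=[0.4138, -0.1591, 0.5112] → [-0.0980, -0.3930, -0.1719, 0.9703, -0.2419, 0.0000]
q̇ = J⁺·V = [0.7350, 0.2820, -0.8220, 0.1550]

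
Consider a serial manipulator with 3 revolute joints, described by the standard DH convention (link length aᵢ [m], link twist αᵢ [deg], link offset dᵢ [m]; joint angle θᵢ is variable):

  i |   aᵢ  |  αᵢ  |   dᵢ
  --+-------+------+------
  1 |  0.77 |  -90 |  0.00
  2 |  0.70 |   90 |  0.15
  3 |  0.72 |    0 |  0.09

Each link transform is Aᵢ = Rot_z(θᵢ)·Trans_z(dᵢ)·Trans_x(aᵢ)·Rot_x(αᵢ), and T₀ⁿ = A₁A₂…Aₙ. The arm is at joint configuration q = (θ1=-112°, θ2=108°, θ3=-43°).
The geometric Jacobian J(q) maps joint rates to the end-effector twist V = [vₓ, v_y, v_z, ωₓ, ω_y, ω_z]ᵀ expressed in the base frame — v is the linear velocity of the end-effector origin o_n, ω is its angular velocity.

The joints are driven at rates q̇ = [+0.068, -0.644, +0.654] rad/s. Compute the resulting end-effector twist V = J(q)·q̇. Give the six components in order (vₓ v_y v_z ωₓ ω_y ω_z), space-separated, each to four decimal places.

0.0897 -0.7838 -0.4944 -0.8301 -0.3355 -0.1341

o_n = [-0.4947, -0.3141, -1.1944]
J₁: ẑ×o_n = [0.3141, -0.4947, 0.0000], ω = ẑ
J2: z=[0.9272, -0.3746, 0.0000] o=[-0.2884, -0.7139, 0.0000] → [0.4474, 1.1074, 0.2934, 0.9272, -0.3746, 0.0000]
J3: z=[-0.3563, -0.8818, -0.3090] o=[-0.0683, -0.5696, -0.6657] → [0.5451, -0.0566, -0.4670, -0.3563, -0.8818, -0.3090]
V = J·q̇ = [0.0897, -0.7838, -0.4944, -0.8301, -0.3355, -0.1341]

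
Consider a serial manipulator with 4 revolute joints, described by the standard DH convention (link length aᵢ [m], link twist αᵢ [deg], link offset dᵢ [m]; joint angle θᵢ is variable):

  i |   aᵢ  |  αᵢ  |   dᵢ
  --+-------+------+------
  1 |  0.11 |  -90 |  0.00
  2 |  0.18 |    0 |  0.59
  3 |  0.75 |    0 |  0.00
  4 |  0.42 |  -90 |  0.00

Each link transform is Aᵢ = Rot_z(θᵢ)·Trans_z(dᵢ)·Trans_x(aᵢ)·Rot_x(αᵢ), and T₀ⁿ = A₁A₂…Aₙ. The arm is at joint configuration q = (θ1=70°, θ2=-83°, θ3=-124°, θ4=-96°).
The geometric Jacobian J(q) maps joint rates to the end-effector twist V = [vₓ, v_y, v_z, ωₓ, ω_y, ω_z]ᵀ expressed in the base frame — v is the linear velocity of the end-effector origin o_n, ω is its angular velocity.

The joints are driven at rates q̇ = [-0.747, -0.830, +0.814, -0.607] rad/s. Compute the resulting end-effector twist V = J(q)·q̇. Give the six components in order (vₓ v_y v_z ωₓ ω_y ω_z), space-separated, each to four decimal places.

o_n = [-0.6596, -0.0872, -0.5141]
J₁: ẑ×o_n = [0.0872, -0.6596, 0.0000], ω = ẑ
J2: z=[-0.9397, 0.3420, 0.0000] o=[0.0376, 0.1034, 0.0000] → [-0.1758, -0.4831, 0.4176, -0.9397, 0.3420, 0.0000]
J3: z=[-0.9397, 0.3420, 0.0000] o=[-0.5093, 0.3258, 0.1787] → [-0.2369, -0.6510, 0.4395, -0.9397, 0.3420, 0.0000]
J4: z=[-0.9397, 0.3420, 0.0000] o=[-0.7379, -0.3022, -0.1618] → [-0.1205, -0.3310, -0.2287, -0.9397, 0.3420, 0.0000]
V = J·q̇ = [-0.0390, 0.5647, 0.1500, 0.5854, -0.2131, -0.7470]

-0.0390 0.5647 0.1500 0.5854 -0.2131 -0.7470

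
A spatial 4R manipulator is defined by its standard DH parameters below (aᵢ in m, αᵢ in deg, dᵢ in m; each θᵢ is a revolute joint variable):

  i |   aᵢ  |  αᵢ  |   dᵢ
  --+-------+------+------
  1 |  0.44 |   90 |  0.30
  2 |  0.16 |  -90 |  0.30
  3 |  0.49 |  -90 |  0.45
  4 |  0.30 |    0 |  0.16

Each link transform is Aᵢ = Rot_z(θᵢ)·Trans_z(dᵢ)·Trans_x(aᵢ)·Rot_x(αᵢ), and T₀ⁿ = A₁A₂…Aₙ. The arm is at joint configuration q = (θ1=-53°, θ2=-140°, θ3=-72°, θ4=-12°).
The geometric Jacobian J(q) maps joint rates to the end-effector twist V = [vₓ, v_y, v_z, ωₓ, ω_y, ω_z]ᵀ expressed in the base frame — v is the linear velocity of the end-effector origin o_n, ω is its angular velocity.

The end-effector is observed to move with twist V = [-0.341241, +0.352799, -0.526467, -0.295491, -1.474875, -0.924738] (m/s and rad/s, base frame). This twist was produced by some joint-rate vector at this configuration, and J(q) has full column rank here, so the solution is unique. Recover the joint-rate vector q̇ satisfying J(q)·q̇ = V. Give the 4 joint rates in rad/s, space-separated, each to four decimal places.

o_n = [-0.5877, -0.8745, -0.4488]
J₁: ẑ×o_n = [0.8745, -0.5877, 0.0000], ω = ẑ
J2: z=[-0.7986, -0.6018, 0.0000] o=[0.2648, -0.3514, 0.3000] → [0.4506, -0.5980, -0.0952, -0.7986, -0.6018, 0.0000]
J3: z=[0.3868, -0.5134, -0.7660] o=[-0.0486, -0.4341, 0.1972] → [-0.0058, 0.6629, -0.4472, 0.3868, -0.5134, -0.7660]
J4: z=[-0.1917, 0.7678, -0.6113] o=[-0.3165, -0.8529, -0.2449] → [-0.1698, 0.1267, 0.2124, -0.1917, 0.7678, -0.6113]
q̇ = J⁺·V = [-0.9950, 0.8600, 0.5890, -0.8530]

-0.9950 0.8600 0.5890 -0.8530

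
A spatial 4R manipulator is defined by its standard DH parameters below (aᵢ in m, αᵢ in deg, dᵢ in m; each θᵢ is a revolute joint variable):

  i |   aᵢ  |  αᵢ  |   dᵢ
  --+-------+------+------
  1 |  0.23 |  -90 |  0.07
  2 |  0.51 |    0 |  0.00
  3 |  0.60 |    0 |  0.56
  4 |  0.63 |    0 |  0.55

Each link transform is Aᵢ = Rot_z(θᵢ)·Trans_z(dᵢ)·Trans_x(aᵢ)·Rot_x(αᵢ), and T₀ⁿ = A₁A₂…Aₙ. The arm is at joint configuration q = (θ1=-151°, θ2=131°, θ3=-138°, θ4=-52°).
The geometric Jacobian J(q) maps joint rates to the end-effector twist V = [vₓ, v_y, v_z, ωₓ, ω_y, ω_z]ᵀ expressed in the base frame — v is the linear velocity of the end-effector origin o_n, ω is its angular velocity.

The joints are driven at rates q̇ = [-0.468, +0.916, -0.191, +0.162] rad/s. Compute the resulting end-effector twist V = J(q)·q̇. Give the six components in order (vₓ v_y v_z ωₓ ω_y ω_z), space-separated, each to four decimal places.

-0.7963 -0.0051 -0.4131 0.4300 -0.7758 -0.4680

o_n = [-0.1750, -1.3661, 0.2982]
J₁: ẑ×o_n = [1.3661, -0.1750, 0.0000], ω = ẑ
J2: z=[0.4848, -0.8746, 0.0000] o=[-0.2012, -0.1115, 0.0700] → [-0.1996, -0.1107, -0.5854, 0.4848, -0.8746, 0.0000]
J3: z=[0.4848, -0.8746, 0.0000] o=[0.0915, 0.0507, -0.3149] → [-0.5363, -0.2973, -0.9200, 0.4848, -0.8746, 0.0000]
J4: z=[0.4848, -0.8746, 0.0000] o=[-0.1579, -0.7278, -0.2418] → [-0.4723, -0.2618, -0.3245, 0.4848, -0.8746, 0.0000]
V = J·q̇ = [-0.7963, -0.0051, -0.4131, 0.4300, -0.7758, -0.4680]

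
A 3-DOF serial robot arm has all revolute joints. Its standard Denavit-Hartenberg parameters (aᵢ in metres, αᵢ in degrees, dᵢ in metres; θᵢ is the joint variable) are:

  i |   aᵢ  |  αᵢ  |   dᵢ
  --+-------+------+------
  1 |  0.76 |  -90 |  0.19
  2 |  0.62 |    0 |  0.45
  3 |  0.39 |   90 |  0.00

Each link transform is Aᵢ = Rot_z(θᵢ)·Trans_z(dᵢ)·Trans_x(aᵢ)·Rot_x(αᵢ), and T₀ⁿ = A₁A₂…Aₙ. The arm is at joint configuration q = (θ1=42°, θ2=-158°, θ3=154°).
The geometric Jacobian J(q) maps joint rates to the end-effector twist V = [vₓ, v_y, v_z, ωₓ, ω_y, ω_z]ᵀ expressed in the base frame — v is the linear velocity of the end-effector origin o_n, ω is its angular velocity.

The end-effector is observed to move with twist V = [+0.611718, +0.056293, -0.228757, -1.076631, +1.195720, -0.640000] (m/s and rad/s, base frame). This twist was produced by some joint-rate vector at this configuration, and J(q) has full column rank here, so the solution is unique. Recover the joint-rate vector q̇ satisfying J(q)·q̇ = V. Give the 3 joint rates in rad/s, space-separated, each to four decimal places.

o_n = [0.1256, 0.7186, 0.4495]
J₁: ẑ×o_n = [-0.7186, 0.1256, 0.0000], ω = ẑ
J2: z=[-0.6691, 0.7431, 0.0000] o=[0.5648, 0.5085, 0.1900] → [0.1928, 0.1736, 0.1858, -0.6691, 0.7431, 0.0000]
J3: z=[-0.6691, 0.7431, 0.0000] o=[-0.1635, 0.4583, 0.4223] → [0.0202, 0.0182, -0.3890, -0.6691, 0.7431, 0.0000]
q̇ = J⁺·V = [-0.6400, 0.6910, 0.9180]

-0.6400 0.6910 0.9180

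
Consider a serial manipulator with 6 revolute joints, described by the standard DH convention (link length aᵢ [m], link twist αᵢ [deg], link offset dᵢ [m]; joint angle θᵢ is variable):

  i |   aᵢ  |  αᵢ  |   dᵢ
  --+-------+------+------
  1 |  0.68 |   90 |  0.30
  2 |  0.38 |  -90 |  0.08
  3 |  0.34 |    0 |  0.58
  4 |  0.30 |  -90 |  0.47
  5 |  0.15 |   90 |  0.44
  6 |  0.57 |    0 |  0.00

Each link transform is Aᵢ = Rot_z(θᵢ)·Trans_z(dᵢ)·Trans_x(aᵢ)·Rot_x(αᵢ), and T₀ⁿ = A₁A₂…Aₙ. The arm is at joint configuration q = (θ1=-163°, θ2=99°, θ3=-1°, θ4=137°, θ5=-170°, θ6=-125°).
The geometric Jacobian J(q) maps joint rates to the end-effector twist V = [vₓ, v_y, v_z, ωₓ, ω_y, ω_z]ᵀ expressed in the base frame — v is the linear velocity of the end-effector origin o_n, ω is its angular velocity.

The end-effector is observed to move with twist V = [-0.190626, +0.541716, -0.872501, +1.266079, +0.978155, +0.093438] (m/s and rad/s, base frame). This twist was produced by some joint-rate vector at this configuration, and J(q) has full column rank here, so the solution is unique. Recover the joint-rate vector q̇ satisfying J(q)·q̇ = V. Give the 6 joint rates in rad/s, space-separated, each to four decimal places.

0.9440 0.1620 -0.0950 0.8230 0.7110 -0.8970

o_n = [0.4488, -0.1377, 0.5332]
J₁: ẑ×o_n = [0.1377, 0.4488, -0.0000], ω = ẑ
J2: z=[-0.2924, 0.9563, 0.0000] o=[-0.6503, -0.1988, 0.3000] → [0.2230, 0.0682, -1.0689, -0.2924, 0.9563, 0.0000]
J3: z=[0.9445, 0.2888, -0.1564] o=[-0.6168, -0.1049, 0.6753] → [-0.0462, -0.0324, -0.3386, 0.9445, 0.2888, -0.1564]
J4: z=[0.9445, 0.2888, -0.1564] o=[-0.0199, 0.0838, 0.9204] → [-0.1465, 0.2924, -0.3445, 0.9445, 0.2888, -0.1564]
J5: z=[-0.3142, 0.6561, -0.6861] o=[0.4527, 0.0103, 0.6337] → [-0.1675, -0.0289, 0.0491, -0.3142, 0.6561, -0.6861]
J6: z=[-0.9468, -0.1633, 0.2774] o=[0.3249, 0.4096, 0.4327] → [0.1354, 0.1295, 0.5383, -0.9468, -0.1633, 0.2774]
q̇ = J⁺·V = [0.9440, 0.1620, -0.0950, 0.8230, 0.7110, -0.8970]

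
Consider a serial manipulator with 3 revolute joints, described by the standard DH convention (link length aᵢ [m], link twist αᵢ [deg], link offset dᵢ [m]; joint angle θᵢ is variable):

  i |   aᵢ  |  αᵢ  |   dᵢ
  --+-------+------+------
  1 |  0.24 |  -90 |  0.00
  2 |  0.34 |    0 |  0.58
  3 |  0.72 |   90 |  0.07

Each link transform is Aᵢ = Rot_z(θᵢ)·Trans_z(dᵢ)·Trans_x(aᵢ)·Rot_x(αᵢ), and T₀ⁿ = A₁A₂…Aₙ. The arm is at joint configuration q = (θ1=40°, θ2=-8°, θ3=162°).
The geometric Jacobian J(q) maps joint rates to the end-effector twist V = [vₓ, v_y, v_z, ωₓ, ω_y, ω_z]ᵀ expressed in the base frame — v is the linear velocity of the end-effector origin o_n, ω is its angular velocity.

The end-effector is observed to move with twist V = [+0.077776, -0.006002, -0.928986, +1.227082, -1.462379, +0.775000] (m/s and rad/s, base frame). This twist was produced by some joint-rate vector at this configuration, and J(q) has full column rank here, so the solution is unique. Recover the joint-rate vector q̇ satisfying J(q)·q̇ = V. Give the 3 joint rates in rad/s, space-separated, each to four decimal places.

o_n = [-0.4718, 0.4527, -0.2683]
J₁: ẑ×o_n = [-0.4527, -0.4718, 0.0000], ω = ẑ
J2: z=[-0.6428, 0.7660, 0.0000] o=[0.1839, 0.1543, 0.0000] → [-0.2055, -0.1725, 0.3104, -0.6428, 0.7660, 0.0000]
J3: z=[-0.6428, 0.7660, 0.0000] o=[0.0690, 0.8150, 0.0473] → [-0.2418, -0.2029, 0.6471, -0.6428, 0.7660, 0.0000]
q̇ = J⁺·V = [0.7750, -0.9100, -0.9990]

0.7750 -0.9100 -0.9990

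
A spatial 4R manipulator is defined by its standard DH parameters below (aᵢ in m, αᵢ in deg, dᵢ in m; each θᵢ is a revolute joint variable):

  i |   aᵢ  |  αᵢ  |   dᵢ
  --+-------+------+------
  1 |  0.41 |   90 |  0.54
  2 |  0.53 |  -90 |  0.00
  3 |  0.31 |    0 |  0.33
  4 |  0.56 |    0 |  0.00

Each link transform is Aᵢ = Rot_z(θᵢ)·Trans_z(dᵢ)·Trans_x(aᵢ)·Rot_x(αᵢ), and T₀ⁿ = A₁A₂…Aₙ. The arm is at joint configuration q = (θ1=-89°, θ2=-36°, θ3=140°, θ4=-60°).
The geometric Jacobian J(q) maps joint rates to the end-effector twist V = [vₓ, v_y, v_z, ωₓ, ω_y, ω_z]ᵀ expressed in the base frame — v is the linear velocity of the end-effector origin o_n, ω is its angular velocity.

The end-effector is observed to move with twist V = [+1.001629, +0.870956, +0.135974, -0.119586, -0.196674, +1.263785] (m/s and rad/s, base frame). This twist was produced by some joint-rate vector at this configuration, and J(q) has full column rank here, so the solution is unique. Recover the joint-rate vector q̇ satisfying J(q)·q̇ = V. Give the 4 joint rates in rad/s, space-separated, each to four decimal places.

o_n = [0.7667, -0.9061, 0.5779]
J₁: ẑ×o_n = [0.9061, 0.7667, -0.0000], ω = ẑ
J2: z=[-0.9998, -0.0175, 0.0000] o=[0.0072, -0.4099, 0.5400] → [-0.0007, 0.0379, 0.5093, -0.9998, -0.0175, 0.0000]
J3: z=[0.0103, -0.5877, 0.8090] o=[0.0146, -0.8387, 0.2285] → [-0.1508, 0.6048, 0.4413, 0.0103, -0.5877, 0.8090]
J4: z=[0.0103, -0.5877, 0.8090] o=[0.2139, -0.8370, 0.6350] → [0.0894, 0.4478, 0.3242, 0.0103, -0.5877, 0.8090]
q̇ = J⁺·V = [0.9960, 0.1230, -0.2900, 0.6210]

0.9960 0.1230 -0.2900 0.6210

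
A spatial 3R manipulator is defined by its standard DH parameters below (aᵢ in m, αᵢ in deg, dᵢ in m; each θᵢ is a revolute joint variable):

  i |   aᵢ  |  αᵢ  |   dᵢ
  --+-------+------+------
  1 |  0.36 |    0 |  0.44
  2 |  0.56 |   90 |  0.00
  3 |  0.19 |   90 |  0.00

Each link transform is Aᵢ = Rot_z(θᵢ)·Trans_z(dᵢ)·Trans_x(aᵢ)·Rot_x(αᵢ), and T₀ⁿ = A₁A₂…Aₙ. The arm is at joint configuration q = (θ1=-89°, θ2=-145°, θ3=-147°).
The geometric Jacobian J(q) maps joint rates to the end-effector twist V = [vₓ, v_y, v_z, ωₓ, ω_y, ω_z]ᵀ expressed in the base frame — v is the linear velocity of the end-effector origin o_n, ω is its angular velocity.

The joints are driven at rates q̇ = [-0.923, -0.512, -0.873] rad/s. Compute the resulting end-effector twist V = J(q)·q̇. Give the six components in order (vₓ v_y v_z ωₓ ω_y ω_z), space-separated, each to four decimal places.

0.1860 0.2591 0.1391 -0.7063 -0.5131 -1.4350

o_n = [-0.2292, -0.0358, 0.3365]
J₁: ẑ×o_n = [0.0358, -0.2292, 0.0000], ω = ẑ
J2: z=[0.0000, 0.0000, 1.0000] o=[0.0063, -0.3599, 0.4400] → [-0.3241, -0.2355, 0.0000, 0.0000, 0.0000, 1.0000]
J3: z=[0.8090, 0.5878, 0.0000] o=[-0.3229, 0.0931, 0.4400] → [-0.0608, 0.0837, -0.1593, 0.8090, 0.5878, 0.0000]
V = J·q̇ = [0.1860, 0.2591, 0.1391, -0.7063, -0.5131, -1.4350]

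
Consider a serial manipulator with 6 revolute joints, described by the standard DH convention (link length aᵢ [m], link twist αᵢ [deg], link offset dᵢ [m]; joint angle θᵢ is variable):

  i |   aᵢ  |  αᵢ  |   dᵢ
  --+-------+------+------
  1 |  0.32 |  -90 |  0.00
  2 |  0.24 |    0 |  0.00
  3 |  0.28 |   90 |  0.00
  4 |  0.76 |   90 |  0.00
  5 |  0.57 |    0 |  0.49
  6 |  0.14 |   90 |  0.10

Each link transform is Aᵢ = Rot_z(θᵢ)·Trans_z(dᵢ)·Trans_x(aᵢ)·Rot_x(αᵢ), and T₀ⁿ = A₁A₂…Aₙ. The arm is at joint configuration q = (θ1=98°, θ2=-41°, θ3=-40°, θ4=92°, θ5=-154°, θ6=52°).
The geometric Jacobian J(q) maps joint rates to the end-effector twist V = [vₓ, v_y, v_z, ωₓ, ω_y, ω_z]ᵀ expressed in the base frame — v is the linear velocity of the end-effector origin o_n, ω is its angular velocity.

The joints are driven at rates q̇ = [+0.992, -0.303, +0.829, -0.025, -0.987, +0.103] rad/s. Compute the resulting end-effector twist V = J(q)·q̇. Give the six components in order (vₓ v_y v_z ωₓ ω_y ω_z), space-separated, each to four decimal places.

-0.5674 -0.4743 -0.1153 -0.4745 -0.1813 0.1155

o_n = [-0.3784, 0.9749, 0.9483]
J₁: ẑ×o_n = [-0.9749, -0.3784, 0.0000], ω = ẑ
J2: z=[-0.9903, -0.1392, 0.0000] o=[-0.0445, 0.3169, 0.0000] → [-0.1320, 0.9391, -0.6980, -0.9903, -0.1392, 0.0000]
J3: z=[-0.9903, -0.1392, 0.0000] o=[-0.0697, 0.4963, 0.1575] → [-0.1101, 0.7832, -0.5169, -0.9903, -0.1392, 0.0000]
J4: z=[0.1375, -0.9781, 0.1564] o=[-0.0758, 0.5396, 0.4340] → [-0.5711, -0.1180, -0.2361, 0.1375, -0.9781, 0.1564]
J5: z=[-0.0563, 0.1500, 0.9871] o=[-0.8274, 0.4298, 0.4078] → [-0.4569, 0.4737, -0.0980, -0.0563, 0.1500, 0.9871]
J6: z=[-0.0563, 0.1500, 0.9871] o=[-0.3827, 0.8217, 0.8701] → [-0.1394, 0.0087, -0.0093, -0.0563, 0.1500, 0.9871]
V = J·q̇ = [-0.5674, -0.4743, -0.1153, -0.4745, -0.1813, 0.1155]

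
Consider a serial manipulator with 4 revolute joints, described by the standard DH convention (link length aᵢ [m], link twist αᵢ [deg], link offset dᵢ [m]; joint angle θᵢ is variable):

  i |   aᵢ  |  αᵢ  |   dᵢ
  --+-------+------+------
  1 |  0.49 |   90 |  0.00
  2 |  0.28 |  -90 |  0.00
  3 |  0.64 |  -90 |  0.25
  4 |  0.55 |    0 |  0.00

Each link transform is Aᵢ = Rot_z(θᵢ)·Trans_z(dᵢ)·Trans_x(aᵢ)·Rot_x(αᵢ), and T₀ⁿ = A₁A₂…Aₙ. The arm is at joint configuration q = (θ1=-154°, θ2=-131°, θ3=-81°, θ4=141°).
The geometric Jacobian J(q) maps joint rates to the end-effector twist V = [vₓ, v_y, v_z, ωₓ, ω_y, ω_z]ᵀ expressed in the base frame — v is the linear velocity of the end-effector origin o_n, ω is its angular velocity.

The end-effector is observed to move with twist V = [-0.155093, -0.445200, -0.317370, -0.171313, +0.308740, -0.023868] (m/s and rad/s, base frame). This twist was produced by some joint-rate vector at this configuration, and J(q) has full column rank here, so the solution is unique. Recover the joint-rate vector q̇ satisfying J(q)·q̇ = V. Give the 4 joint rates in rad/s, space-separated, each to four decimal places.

o_n = [-0.2825, 0.0958, -0.1734]
J₁: ẑ×o_n = [-0.0958, -0.2825, 0.0000], ω = ẑ
J2: z=[-0.4384, 0.8988, 0.0000] o=[-0.4404, -0.2148, 0.0000] → [-0.1558, -0.0760, -0.2781, -0.4384, 0.8988, 0.0000]
J3: z=[-0.6783, -0.3308, -0.6561] o=[-0.2753, -0.1343, -0.2113] → [0.1384, 0.0305, -0.1585, -0.6783, -0.3308, -0.6561]
J4: z=[0.6510, 0.1435, -0.7454] o=[-0.6630, 0.3800, -0.4509] → [-0.1720, -0.4643, -0.2396, 0.6510, 0.1435, -0.7454]
q̇ = J⁺·V = [0.6650, 0.4330, 0.4660, 0.5140]

0.6650 0.4330 0.4660 0.5140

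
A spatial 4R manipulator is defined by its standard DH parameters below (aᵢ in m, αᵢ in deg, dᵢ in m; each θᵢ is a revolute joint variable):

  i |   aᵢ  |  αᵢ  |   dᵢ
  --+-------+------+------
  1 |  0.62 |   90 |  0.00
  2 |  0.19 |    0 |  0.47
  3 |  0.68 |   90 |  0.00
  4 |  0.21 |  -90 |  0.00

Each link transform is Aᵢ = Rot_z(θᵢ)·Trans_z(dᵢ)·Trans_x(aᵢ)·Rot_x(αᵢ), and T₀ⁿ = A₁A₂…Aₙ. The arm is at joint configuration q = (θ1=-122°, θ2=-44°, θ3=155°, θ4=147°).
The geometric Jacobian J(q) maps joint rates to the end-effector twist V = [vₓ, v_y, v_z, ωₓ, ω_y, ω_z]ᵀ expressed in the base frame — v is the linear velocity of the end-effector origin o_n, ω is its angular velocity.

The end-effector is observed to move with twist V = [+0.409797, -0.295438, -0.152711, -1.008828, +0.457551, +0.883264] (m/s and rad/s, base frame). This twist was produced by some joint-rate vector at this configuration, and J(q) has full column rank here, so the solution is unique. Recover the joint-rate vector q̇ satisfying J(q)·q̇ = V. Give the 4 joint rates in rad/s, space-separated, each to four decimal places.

0.8270 0.4560 0.6420 0.1570

o_n = [-0.8009, -0.1789, 0.3384]
J₁: ẑ×o_n = [0.1789, -0.8009, 0.0000], ω = ẑ
J2: z=[-0.8480, 0.5299, 0.0000] o=[-0.3285, -0.5258, 0.0000] → [0.1793, 0.2870, -0.0439, -0.8480, 0.5299, 0.0000]
J3: z=[-0.8480, 0.5299, 0.0000] o=[-0.7996, -0.3926, -0.1320] → [0.2493, 0.3989, -0.1806, -0.8480, 0.5299, 0.0000]
J4: z=[-0.4947, -0.7917, 0.3584] o=[-0.6704, -0.1860, 0.5028] → [0.1276, -0.1281, -0.1068, -0.4947, -0.7917, 0.3584]
q̇ = J⁺·V = [0.8270, 0.4560, 0.6420, 0.1570]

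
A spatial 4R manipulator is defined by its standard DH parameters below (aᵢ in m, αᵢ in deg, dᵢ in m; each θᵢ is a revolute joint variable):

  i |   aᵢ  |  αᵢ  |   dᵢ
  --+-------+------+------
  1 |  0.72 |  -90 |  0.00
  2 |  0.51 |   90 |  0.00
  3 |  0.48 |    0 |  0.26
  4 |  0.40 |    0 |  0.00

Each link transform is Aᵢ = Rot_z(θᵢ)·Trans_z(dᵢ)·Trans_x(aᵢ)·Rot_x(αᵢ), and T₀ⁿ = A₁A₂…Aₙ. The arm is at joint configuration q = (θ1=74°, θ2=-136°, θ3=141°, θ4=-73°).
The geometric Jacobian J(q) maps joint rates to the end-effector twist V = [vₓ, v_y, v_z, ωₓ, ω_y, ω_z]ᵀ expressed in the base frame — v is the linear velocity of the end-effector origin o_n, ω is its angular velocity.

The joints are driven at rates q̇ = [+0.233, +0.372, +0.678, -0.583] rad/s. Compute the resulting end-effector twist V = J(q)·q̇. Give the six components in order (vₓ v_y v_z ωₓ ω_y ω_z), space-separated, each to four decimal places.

0.1605 -0.0248 -0.0228 -0.3758 0.0391 0.1647

o_n = [-0.5551, 0.5057, 0.0122]
J₁: ẑ×o_n = [-0.5057, -0.5551, 0.0000], ω = ẑ
J2: z=[-0.9613, 0.2756, 0.0000] o=[0.1985, 0.6921, 0.0000] → [0.0034, 0.0117, 0.3869, -0.9613, 0.2756, 0.0000]
J3: z=[-0.1915, -0.6677, -0.7193] o=[0.0973, 0.3395, 0.3543] → [0.3480, 0.4038, -0.4675, -0.1915, -0.6677, -0.7193]
J4: z=[-0.1915, -0.6677, -0.7193] o=[-0.1689, 0.5070, -0.0919] → [-0.0705, 0.2978, -0.2576, -0.1915, -0.6677, -0.7193]
V = J·q̇ = [0.1605, -0.0248, -0.0228, -0.3758, 0.0391, 0.1647]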